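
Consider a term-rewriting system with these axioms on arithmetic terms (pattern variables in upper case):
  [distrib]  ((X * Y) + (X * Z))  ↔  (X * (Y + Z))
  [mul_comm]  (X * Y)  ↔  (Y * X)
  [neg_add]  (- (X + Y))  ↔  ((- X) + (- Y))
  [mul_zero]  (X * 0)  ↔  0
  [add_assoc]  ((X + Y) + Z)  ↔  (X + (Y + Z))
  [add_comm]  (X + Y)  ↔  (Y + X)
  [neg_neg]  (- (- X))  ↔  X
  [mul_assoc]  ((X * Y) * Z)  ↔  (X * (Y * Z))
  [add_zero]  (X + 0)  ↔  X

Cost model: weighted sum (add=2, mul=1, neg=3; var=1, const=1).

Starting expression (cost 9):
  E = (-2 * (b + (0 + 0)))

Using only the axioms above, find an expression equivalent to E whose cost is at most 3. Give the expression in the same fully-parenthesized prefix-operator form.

(-2 * b)   [cost 3]

step 1: add_zero (→) rewrites (0 + 0) into 0, now (-2 * (b + 0))
step 2: add_zero (→) rewrites (b + 0) into b, reaching cost 3 (bound 3)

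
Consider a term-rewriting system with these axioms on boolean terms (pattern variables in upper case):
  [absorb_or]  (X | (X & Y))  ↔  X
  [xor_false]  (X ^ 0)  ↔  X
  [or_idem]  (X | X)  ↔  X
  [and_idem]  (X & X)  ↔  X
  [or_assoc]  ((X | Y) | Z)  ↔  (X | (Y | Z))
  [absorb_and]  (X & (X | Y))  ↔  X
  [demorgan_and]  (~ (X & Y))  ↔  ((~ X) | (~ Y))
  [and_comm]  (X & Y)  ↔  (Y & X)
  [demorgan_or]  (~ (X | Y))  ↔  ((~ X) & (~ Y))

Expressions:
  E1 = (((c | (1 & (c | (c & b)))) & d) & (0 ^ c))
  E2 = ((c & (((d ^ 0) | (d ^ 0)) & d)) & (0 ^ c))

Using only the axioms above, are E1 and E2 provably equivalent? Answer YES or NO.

step 1: and_comm (→) rewrites (1 & (c | (c & b))) into ((c | (c & b)) & 1), now (((c | ((c | (c & b)) & 1)) & d) & (0 ^ c))
step 2: absorb_or (→) rewrites (c | (c & b)) into c, now (((c | (c & 1)) & d) & (0 ^ c))
step 3: absorb_or (→) rewrites (c | (c & 1)) into c, now ((c & d) & (0 ^ c))
step 4: and_idem (←) rewrites d into (d & d), now ((c & (d & d)) & (0 ^ c))
step 5: xor_false (←) rewrites d into (d ^ 0), now ((c & ((d ^ 0) & d)) & (0 ^ c))
step 6: or_idem (←) rewrites (d ^ 0) into ((d ^ 0) | (d ^ 0)), which is E2

YES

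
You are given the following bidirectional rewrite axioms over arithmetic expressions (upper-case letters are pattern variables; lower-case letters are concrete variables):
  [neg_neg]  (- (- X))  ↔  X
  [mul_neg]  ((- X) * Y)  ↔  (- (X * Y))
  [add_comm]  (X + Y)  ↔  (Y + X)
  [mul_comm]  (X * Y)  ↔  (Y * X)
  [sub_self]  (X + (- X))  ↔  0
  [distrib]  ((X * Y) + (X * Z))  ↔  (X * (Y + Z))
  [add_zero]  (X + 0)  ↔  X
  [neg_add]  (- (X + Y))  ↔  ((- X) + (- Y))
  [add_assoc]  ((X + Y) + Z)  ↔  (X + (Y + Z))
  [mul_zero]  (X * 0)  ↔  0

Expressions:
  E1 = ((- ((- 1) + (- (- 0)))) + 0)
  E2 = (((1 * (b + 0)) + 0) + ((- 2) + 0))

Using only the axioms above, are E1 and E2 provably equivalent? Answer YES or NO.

The axioms are sound identities: if E1 ↔* E2 then E1 and E2 evaluate identically under any assignment.
Under b=0: E1 evaluates to 1, E2 to -2. Distinct ⇒ no rewrite sequence connects them.

NO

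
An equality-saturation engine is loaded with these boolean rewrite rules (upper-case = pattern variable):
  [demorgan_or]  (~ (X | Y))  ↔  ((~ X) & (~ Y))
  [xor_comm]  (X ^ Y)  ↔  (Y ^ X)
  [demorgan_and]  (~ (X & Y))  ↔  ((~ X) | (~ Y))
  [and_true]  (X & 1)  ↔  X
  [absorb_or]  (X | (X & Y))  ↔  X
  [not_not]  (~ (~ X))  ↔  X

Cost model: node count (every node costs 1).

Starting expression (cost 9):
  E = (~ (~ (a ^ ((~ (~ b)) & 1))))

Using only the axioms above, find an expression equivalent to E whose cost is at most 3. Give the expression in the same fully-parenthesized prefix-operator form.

(1) (~ (~ (a ^ ((~ (~ b)) & 1))))  =[not_not →]=  (a ^ ((~ (~ b)) & 1))
(2) (~ (~ b))  =[not_not →]=  b    ⊢ (a ^ (b & 1))
(3) (b & 1)  =[and_true →]=  b    ⊢ cost 3, within 3

(a ^ b)   [cost 3]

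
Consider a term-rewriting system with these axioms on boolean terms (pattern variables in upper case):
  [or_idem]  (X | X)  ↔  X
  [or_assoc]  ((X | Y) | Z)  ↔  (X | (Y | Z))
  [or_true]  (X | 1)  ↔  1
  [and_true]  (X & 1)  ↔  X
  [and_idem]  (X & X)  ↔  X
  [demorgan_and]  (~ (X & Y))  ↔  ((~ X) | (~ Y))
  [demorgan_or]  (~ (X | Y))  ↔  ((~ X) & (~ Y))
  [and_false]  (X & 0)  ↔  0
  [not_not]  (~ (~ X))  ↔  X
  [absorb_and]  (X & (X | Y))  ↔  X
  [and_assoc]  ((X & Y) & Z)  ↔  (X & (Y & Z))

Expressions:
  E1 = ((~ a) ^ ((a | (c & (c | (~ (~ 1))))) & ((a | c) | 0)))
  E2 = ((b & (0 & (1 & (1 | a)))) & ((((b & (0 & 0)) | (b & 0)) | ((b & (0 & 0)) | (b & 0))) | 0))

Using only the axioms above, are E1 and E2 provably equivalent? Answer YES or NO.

NO

All listed rules preserve value, hence provable equivalence implies equal values everywhere; look for a separating assignment.
a=0, b=0, c=0 gives E1 ↦ 1, E2 ↦ 0; values differ ⇒ not provably equivalent.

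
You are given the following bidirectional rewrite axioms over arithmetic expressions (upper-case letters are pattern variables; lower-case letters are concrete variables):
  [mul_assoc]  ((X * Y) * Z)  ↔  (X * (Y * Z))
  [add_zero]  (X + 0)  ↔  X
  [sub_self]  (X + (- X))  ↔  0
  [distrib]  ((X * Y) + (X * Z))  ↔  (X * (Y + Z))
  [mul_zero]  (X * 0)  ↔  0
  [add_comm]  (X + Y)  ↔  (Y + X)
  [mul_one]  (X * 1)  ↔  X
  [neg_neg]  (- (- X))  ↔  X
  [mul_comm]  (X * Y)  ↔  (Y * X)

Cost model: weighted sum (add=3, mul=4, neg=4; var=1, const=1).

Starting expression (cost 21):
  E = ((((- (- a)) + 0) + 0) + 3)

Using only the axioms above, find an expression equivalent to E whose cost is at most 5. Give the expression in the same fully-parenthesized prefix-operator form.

(a + 3)   [cost 5]

step 1: add_zero (→) rewrites ((- (- a)) + 0) into (- (- a)), now (((- (- a)) + 0) + 3)
step 2: add_zero (→) rewrites ((- (- a)) + 0) into (- (- a)), now ((- (- a)) + 3)
step 3: neg_neg (→) rewrites (- (- a)) into a, reaching cost 5 (bound 5)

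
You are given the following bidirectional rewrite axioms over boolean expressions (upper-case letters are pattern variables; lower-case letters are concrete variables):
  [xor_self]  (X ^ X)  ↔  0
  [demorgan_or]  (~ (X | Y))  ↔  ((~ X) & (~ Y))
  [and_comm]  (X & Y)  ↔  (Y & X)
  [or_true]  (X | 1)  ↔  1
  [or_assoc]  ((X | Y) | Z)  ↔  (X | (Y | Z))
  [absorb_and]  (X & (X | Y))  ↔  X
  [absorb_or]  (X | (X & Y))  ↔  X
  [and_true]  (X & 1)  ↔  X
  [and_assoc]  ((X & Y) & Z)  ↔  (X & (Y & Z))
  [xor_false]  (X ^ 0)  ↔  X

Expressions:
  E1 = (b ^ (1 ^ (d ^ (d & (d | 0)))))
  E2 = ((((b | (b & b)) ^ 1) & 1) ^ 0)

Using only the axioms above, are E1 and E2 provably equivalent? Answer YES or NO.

YES

step 1: absorb_and (→) rewrites (d & (d | 0)) into d, now (b ^ (1 ^ (d ^ d)))
step 2: xor_self (→) rewrites (d ^ d) into 0, now (b ^ (1 ^ 0))
step 3: xor_false (→) rewrites (1 ^ 0) into 1, now (b ^ 1)
step 4: xor_false (←) rewrites (b ^ 1) into ((b ^ 1) ^ 0)
step 5: and_true (←) rewrites (b ^ 1) into ((b ^ 1) & 1), now (((b ^ 1) & 1) ^ 0)
step 6: absorb_or (←) rewrites b into (b | (b & b)), which is E2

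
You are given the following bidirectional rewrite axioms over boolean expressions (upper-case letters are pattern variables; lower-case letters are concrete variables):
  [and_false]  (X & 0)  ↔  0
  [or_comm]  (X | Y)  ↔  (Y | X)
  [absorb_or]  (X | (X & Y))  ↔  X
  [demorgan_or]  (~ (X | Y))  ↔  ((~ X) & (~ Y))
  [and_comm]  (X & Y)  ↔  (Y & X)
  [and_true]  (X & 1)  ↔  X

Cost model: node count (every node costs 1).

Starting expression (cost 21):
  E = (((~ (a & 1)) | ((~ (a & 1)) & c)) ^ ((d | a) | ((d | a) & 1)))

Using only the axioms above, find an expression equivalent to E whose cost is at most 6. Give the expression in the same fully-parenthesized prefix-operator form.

1. [absorb_or →] ((~ (a & 1)) | ((~ (a & 1)) & c))  →  (~ (a & 1));  E = ((~ (a & 1)) ^ ((d | a) | ((d | a) & 1)))
2. [absorb_or →] ((d | a) | ((d | a) & 1))  →  (d | a);  E = ((~ (a & 1)) ^ (d | a))
3. [and_true →] (a & 1)  →  a;  cost 6 ≤ 6, done

((~ a) ^ (d | a))   [cost 6]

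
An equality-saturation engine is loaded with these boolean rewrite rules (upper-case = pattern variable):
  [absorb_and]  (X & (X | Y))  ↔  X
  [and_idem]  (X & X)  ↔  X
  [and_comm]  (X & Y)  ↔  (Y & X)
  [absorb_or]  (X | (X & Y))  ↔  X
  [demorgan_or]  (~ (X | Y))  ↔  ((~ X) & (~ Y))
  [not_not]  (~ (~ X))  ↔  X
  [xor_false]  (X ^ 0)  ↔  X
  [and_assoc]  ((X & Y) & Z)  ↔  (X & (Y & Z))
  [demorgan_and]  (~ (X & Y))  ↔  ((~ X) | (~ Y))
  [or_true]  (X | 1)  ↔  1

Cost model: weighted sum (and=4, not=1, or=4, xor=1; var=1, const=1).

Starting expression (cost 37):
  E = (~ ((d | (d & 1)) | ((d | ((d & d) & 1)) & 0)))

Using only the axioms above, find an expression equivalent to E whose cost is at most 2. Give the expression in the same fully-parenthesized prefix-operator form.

(~ d)   [cost 2]

1. [and_idem →] (d & d)  →  d;  E = (~ ((d | (d & 1)) | ((d | (d & 1)) & 0)))
2. [absorb_or →] ((d | (d & 1)) | ((d | (d & 1)) & 0))  →  (d | (d & 1));  E = (~ (d | (d & 1)))
3. [absorb_or →] (d | (d & 1))  →  d;  cost 2 ≤ 2, done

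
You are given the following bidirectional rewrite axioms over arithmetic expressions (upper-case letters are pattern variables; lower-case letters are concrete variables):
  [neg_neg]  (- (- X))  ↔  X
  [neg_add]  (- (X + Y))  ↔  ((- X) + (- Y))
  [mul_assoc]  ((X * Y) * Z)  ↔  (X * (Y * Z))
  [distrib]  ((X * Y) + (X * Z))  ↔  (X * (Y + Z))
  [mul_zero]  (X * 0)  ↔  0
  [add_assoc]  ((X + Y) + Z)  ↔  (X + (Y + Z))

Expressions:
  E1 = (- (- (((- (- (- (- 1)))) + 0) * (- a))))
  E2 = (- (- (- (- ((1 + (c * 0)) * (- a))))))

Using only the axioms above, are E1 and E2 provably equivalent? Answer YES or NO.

step 1: neg_neg (→) rewrites (- (- (- (- 1)))) into (- (- 1)), now (- (- (((- (- 1)) + 0) * (- a))))
step 2: neg_neg (→) rewrites (- (- 1)) into 1, now (- (- ((1 + 0) * (- a))))
step 3: neg_neg (→) rewrites (- (- ((1 + 0) * (- a)))) into ((1 + 0) * (- a))
step 4: mul_zero (←) rewrites 0 into (c * 0), now ((1 + (c * 0)) * (- a))
step 5: neg_neg (←) rewrites ((1 + (c * 0)) * (- a)) into (- (- ((1 + (c * 0)) * (- a))))
step 6: neg_neg (←) rewrites ((1 + (c * 0)) * (- a)) into (- (- ((1 + (c * 0)) * (- a)))), which is E2

YES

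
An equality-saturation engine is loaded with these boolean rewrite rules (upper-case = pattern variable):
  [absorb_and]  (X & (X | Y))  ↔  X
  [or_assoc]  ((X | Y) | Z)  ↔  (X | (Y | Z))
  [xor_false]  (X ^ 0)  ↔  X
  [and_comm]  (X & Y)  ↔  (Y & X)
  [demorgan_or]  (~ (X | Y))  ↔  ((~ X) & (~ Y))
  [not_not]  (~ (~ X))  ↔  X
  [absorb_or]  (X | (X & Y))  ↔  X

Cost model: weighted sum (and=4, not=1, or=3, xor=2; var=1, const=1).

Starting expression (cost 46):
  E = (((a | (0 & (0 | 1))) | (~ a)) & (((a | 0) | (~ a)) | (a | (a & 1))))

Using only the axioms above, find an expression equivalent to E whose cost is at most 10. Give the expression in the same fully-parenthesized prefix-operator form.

step 1: absorb_and (→) rewrites (0 & (0 | 1)) into 0, now (((a | 0) | (~ a)) & (((a | 0) | (~ a)) | (a | (a & 1))))
step 2: absorb_or (→) rewrites (a | (a & 1)) into a, now (((a | 0) | (~ a)) & (((a | 0) | (~ a)) | a))
step 3: absorb_and (→) rewrites (((a | 0) | (~ a)) & (((a | 0) | (~ a)) | a)) into ((a | 0) | (~ a)), reaching cost 10 (bound 10)

((a | 0) | (~ a))   [cost 10]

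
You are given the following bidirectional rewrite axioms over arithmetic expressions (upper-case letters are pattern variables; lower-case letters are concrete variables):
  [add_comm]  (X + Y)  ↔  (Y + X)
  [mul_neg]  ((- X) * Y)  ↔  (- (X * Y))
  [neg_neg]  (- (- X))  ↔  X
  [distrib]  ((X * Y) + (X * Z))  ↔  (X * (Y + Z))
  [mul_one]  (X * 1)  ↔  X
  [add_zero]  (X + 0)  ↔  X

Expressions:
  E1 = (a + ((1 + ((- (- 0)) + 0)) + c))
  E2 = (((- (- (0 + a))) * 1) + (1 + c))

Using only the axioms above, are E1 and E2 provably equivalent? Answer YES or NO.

1. [neg_neg →] (- (- 0))  →  0;  E1 = (a + ((1 + (0 + 0)) + c))
2. [add_zero →] (0 + 0)  →  0;  E1 = (a + ((1 + 0) + c))
3. [add_zero →] (1 + 0)  →  1;  E1 = (a + (1 + c))
4. [mul_one ←] a  →  (a * 1);  E1 = ((a * 1) + (1 + c))
5. [add_zero ←] a  →  (a + 0);  E1 = (((a + 0) * 1) + (1 + c))
6. [add_comm →] (a + 0)  →  (0 + a);  E1 = (((0 + a) * 1) + (1 + c))
7. [neg_neg ←] (0 + a)  →  (- (- (0 + a)));  this is E2

YES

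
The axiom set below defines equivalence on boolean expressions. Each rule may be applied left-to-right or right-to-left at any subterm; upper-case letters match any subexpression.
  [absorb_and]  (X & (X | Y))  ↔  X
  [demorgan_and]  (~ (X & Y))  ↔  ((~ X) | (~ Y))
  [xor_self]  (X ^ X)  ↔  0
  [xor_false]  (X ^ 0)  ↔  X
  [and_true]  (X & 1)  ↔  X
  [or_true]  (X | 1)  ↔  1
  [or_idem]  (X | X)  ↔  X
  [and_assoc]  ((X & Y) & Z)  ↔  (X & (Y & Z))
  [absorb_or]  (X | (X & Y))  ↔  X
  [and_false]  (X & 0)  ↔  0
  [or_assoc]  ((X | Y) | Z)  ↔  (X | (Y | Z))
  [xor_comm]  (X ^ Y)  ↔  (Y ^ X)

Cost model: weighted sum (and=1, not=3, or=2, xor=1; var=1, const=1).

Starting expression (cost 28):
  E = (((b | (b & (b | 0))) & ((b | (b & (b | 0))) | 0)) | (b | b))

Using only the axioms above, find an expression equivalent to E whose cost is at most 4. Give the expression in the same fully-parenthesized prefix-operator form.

(b | b)   [cost 4]

(1) ((b | (b & (b | 0))) & ((b | (b & (b | 0))) | 0))  =[absorb_and →]=  (b | (b & (b | 0)))    ⊢ ((b | (b & (b | 0))) | (b | b))
(2) (b & (b | 0))  =[absorb_and →]=  b    ⊢ ((b | b) | (b | b))
(3) ((b | b) | (b | b))  =[or_idem →]=  (b | b)    ⊢ cost 4, within 4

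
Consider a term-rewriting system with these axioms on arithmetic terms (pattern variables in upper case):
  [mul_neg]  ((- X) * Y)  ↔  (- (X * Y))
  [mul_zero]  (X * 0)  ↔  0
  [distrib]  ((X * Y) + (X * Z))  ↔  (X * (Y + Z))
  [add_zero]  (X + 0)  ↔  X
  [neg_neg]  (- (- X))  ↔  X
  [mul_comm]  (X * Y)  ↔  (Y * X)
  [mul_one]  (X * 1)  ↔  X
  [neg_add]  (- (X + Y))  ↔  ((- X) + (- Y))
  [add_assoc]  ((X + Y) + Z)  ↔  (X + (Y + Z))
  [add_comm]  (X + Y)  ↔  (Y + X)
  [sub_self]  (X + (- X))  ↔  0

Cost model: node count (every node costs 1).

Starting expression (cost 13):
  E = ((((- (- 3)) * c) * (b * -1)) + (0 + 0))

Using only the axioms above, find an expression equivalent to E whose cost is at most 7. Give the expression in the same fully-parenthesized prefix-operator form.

((3 * c) * (b * -1))   [cost 7]

step 1: add_zero (→) rewrites (0 + 0) into 0, now ((((- (- 3)) * c) * (b * -1)) + 0)
step 2: neg_neg (→) rewrites (- (- 3)) into 3, now (((3 * c) * (b * -1)) + 0)
step 3: add_zero (→) rewrites (((3 * c) * (b * -1)) + 0) into ((3 * c) * (b * -1)), reaching cost 7 (bound 7)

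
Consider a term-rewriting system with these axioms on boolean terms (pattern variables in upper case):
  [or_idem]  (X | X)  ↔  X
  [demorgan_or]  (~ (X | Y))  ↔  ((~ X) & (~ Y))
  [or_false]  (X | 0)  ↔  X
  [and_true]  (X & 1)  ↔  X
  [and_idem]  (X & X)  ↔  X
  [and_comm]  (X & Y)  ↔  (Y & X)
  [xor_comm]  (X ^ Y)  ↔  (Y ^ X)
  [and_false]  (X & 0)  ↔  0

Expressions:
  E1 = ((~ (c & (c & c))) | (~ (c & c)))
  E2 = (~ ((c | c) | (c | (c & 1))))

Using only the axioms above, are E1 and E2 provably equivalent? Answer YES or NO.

YES

(1) (c & c)  =[and_idem →]=  c    ⊢ ((~ (c & c)) | (~ (c & c)))
(2) ((~ (c & c)) | (~ (c & c)))  =[or_idem →]=  (~ (c & c))
(3) (c & c)  =[and_idem →]=  c    ⊢ (~ c)
(4) c  =[or_idem ←]=  (c | c)    ⊢ (~ (c | c))
(5) (c | c)  =[or_idem ←]=  ((c | c) | (c | c))    ⊢ (~ ((c | c) | (c | c)))
(6) c  =[and_true ←]=  (c & 1)    ⊢ E2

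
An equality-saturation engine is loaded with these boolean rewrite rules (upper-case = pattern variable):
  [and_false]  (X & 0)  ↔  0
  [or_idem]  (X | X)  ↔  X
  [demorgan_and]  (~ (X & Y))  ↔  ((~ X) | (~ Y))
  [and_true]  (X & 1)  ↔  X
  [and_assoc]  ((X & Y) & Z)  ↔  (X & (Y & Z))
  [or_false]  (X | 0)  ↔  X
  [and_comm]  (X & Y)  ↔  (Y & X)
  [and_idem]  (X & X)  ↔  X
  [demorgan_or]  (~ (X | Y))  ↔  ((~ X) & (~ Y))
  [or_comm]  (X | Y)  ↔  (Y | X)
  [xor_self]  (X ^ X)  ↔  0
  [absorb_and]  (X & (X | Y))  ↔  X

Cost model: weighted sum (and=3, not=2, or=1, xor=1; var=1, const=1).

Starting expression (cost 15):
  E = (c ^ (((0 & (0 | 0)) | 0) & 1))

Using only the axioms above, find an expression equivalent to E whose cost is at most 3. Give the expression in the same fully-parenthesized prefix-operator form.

(c ^ 0)   [cost 3]

step 1: or_false (→) rewrites (0 | 0) into 0, now (c ^ (((0 & 0) | 0) & 1))
step 2: and_true (→) rewrites (((0 & 0) | 0) & 1) into ((0 & 0) | 0), now (c ^ ((0 & 0) | 0))
step 3: and_idem (→) rewrites (0 & 0) into 0, now (c ^ (0 | 0))
step 4: or_idem (→) rewrites (0 | 0) into 0, reaching cost 3 (bound 3)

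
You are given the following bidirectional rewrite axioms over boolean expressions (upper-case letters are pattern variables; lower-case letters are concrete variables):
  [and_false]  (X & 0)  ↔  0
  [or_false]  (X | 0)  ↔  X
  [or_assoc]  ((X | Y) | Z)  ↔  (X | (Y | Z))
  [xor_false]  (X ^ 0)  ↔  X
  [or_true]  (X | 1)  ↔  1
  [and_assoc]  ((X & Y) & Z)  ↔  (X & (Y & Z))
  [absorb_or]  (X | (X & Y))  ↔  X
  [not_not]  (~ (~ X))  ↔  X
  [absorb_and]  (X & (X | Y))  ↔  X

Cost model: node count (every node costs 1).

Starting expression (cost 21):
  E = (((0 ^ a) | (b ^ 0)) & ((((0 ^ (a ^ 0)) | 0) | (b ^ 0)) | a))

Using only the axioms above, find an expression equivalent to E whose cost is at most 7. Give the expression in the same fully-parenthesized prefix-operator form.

step 1: xor_false (→) rewrites (a ^ 0) into a, now (((0 ^ a) | (b ^ 0)) & ((((0 ^ a) | 0) | (b ^ 0)) | a))
step 2: or_false (→) rewrites ((0 ^ a) | 0) into (0 ^ a), now (((0 ^ a) | (b ^ 0)) & (((0 ^ a) | (b ^ 0)) | a))
step 3: absorb_and (→) rewrites (((0 ^ a) | (b ^ 0)) & (((0 ^ a) | (b ^ 0)) | a)) into ((0 ^ a) | (b ^ 0)), reaching cost 7 (bound 7)

((0 ^ a) | (b ^ 0))   [cost 7]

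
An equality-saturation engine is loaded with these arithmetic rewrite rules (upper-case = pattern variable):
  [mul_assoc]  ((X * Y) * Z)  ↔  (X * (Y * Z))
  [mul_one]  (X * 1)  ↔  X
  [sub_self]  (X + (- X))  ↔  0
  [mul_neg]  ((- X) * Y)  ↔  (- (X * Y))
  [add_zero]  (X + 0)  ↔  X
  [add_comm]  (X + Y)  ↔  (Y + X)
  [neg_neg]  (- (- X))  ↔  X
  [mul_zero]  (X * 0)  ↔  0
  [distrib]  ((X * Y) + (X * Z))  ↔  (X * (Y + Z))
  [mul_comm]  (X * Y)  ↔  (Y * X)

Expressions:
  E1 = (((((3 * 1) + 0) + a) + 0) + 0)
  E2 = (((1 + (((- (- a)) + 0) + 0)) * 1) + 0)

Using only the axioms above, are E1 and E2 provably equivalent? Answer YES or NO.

All listed rules preserve value, hence provable equivalence implies equal values everywhere; look for a separating assignment.
a=0 gives E1 ↦ 3, E2 ↦ 1; values differ ⇒ not provably equivalent.

NO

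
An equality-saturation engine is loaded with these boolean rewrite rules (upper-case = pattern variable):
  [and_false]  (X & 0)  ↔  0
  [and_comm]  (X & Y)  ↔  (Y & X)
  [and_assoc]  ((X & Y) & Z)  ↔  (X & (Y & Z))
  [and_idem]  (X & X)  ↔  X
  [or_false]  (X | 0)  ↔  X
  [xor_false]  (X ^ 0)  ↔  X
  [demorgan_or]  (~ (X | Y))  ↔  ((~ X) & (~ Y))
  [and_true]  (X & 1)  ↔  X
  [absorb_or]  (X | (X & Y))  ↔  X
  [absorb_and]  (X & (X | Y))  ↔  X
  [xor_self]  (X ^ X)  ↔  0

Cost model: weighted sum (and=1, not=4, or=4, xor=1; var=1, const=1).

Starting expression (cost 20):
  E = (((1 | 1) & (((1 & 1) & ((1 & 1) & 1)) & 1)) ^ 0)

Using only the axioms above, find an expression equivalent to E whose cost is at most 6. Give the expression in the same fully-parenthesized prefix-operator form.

(1) (((1 & 1) & ((1 & 1) & 1)) & 1)  =[and_true →]=  ((1 & 1) & ((1 & 1) & 1))    ⊢ (((1 | 1) & ((1 & 1) & ((1 & 1) & 1))) ^ 0)
(2) (1 & 1)  =[and_idem →]=  1    ⊢ (((1 | 1) & ((1 & 1) & (1 & 1))) ^ 0)
(3) ((1 & 1) & (1 & 1))  =[and_idem →]=  (1 & 1)    ⊢ (((1 | 1) & (1 & 1)) ^ 0)
(4) (1 & 1)  =[and_idem →]=  1    ⊢ (((1 | 1) & 1) ^ 0)
(5) (((1 | 1) & 1) ^ 0)  =[xor_false →]=  ((1 | 1) & 1)
(6) ((1 | 1) & 1)  =[and_true →]=  (1 | 1)    ⊢ cost 6, within 6

(1 | 1)   [cost 6]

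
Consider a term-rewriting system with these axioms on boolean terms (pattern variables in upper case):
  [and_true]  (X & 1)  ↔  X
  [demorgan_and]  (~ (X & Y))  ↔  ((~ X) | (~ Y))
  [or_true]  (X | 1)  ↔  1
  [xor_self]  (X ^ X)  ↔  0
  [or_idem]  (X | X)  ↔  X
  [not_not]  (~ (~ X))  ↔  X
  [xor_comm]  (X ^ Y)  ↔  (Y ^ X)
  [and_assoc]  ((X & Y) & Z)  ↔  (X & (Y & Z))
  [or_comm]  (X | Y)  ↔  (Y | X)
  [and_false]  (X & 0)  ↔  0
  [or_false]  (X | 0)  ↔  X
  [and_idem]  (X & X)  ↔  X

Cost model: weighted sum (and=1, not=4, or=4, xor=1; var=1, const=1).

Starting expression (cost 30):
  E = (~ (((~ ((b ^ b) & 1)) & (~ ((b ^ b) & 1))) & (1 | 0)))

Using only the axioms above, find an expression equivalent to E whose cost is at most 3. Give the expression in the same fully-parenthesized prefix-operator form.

1. [and_idem →] ((~ ((b ^ b) & 1)) & (~ ((b ^ b) & 1)))  →  (~ ((b ^ b) & 1));  E = (~ ((~ ((b ^ b) & 1)) & (1 | 0)))
2. [and_true →] ((b ^ b) & 1)  →  (b ^ b);  E = (~ ((~ (b ^ b)) & (1 | 0)))
3. [or_false →] (1 | 0)  →  1;  E = (~ ((~ (b ^ b)) & 1))
4. [and_true →] ((~ (b ^ b)) & 1)  →  (~ (b ^ b));  E = (~ (~ (b ^ b)))
5. [not_not →] (~ (~ (b ^ b)))  →  (b ^ b);  cost 3 ≤ 3, done

(b ^ b)   [cost 3]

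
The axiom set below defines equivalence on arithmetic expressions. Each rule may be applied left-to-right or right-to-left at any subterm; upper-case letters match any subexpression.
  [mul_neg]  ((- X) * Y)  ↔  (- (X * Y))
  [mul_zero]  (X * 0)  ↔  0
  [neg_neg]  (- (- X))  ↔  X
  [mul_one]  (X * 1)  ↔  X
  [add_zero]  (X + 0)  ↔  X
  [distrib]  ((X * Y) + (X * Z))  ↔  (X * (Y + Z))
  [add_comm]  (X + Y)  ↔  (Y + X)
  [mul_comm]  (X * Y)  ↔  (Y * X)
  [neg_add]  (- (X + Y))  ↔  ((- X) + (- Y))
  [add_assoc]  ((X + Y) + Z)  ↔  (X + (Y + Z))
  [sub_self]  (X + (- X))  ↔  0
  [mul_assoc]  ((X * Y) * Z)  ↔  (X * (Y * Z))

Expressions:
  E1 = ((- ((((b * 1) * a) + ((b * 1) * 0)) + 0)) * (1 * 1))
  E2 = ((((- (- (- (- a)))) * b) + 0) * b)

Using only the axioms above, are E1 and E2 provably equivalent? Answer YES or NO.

NO

The axioms are sound identities: if E1 ↔* E2 then E1 and E2 evaluate identically under any assignment.
Under a=1, b=1: E1 evaluates to -1, E2 to 1. Distinct ⇒ no rewrite sequence connects them.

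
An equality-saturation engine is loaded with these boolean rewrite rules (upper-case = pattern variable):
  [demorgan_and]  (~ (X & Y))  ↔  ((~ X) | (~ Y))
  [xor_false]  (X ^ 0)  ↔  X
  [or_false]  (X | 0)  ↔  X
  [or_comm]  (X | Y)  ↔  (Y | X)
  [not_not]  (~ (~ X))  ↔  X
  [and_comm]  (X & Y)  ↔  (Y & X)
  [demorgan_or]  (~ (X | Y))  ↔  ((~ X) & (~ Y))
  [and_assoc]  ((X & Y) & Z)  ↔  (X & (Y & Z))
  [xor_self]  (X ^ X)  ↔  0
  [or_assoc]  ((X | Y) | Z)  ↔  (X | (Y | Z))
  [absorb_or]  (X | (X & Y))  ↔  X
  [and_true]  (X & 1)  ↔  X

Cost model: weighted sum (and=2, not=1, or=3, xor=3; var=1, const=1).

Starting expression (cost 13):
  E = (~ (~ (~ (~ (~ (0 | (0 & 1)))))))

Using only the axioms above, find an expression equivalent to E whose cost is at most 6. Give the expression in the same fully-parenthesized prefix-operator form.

(~ (0 | 0))   [cost 6]

1. [not_not →] (~ (~ (~ (~ (0 | (0 & 1))))))  →  (~ (~ (0 | (0 & 1))));  E = (~ (~ (~ (0 | (0 & 1)))))
2. [and_true →] (0 & 1)  →  0;  E = (~ (~ (~ (0 | 0))))
3. [not_not →] (~ (~ (~ (0 | 0))))  →  (~ (0 | 0));  cost 6 ≤ 6, done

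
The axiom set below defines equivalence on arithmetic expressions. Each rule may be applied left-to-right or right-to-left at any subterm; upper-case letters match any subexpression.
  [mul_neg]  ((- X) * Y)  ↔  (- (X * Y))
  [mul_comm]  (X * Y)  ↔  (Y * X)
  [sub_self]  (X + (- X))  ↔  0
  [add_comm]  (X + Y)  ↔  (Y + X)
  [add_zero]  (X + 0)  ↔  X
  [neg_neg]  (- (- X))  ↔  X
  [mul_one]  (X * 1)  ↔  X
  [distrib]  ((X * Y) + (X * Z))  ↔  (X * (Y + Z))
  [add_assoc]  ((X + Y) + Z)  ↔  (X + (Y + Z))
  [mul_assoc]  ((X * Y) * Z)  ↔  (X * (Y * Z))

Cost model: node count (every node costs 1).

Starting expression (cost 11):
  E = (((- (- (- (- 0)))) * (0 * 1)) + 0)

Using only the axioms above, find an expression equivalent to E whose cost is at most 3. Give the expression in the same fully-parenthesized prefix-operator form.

(0 * 0)   [cost 3]

step 1: neg_neg (→) rewrites (- (- (- 0))) into (- 0), now (((- (- 0)) * (0 * 1)) + 0)
step 2: mul_one (→) rewrites (0 * 1) into 0, now (((- (- 0)) * 0) + 0)
step 3: neg_neg (→) rewrites (- (- 0)) into 0, now ((0 * 0) + 0)
step 4: add_zero (→) rewrites ((0 * 0) + 0) into (0 * 0), reaching cost 3 (bound 3)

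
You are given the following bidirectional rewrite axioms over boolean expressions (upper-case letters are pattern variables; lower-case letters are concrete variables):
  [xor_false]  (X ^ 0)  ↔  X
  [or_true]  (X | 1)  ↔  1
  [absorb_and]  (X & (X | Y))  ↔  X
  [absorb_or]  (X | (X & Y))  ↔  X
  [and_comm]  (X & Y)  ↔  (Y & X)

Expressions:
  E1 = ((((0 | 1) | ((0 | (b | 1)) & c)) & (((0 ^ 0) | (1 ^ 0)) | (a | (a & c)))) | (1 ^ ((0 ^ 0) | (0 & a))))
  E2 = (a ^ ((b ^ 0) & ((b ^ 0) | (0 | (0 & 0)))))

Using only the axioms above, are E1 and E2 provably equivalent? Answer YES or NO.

NO

Every axiom is a valid identity, so a rewrite proof would force E1 and E2 to agree under every assignment.
At a=0, b=0, c=0: E1 = 1 but E2 = 0; they differ, so no derivation exists.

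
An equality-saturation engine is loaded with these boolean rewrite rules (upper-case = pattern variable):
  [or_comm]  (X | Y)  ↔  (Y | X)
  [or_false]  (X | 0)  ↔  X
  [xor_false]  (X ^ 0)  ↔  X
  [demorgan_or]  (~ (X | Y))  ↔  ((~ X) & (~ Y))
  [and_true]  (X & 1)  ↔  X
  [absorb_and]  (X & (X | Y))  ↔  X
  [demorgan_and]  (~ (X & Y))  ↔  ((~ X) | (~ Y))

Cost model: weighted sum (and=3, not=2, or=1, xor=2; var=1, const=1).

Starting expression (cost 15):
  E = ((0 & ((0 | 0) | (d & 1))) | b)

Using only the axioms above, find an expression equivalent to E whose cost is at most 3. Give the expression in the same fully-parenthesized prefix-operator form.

(0 | b)   [cost 3]

1. [and_true →] (d & 1)  →  d;  E = ((0 & ((0 | 0) | d)) | b)
2. [or_false →] (0 | 0)  →  0;  E = ((0 & (0 | d)) | b)
3. [absorb_and →] (0 & (0 | d))  →  0;  cost 3 ≤ 3, done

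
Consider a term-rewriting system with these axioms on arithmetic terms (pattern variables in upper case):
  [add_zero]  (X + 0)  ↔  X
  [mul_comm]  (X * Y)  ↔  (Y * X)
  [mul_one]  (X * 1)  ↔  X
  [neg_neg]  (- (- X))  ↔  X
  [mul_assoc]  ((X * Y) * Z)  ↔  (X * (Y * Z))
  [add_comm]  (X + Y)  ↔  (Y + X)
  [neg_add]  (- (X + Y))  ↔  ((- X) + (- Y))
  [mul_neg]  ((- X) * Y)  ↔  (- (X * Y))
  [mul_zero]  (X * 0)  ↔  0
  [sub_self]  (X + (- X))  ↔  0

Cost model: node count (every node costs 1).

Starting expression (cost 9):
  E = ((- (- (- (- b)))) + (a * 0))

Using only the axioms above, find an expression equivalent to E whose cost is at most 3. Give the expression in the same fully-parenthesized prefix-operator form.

1. [mul_zero →] (a * 0)  →  0;  E = ((- (- (- (- b)))) + 0)
2. [neg_neg →] (- (- (- (- b))))  →  (- (- b));  E = ((- (- b)) + 0)
3. [add_zero →] ((- (- b)) + 0)  →  (- (- b));  cost 3 ≤ 3, done

(- (- b))   [cost 3]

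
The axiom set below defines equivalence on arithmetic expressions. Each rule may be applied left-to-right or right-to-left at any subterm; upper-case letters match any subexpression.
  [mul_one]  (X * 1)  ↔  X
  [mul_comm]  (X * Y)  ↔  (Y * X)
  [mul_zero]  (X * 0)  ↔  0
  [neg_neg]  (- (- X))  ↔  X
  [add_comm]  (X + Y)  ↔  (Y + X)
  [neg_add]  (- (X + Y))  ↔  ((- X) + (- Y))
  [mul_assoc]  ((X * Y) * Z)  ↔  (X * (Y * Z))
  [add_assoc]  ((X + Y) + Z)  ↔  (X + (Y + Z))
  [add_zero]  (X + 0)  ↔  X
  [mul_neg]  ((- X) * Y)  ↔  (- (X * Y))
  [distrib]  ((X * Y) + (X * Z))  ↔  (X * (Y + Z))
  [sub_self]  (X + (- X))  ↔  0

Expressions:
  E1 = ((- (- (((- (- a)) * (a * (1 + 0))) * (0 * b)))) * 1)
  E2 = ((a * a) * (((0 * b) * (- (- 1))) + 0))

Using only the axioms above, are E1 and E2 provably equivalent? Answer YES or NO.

(1) (- (- (((- (- a)) * (a * (1 + 0))) * (0 * b))))  =[neg_neg →]=  (((- (- a)) * (a * (1 + 0))) * (0 * b))    ⊢ ((((- (- a)) * (a * (1 + 0))) * (0 * b)) * 1)
(2) (1 + 0)  =[add_zero →]=  1    ⊢ ((((- (- a)) * (a * 1)) * (0 * b)) * 1)
(3) (a * 1)  =[mul_one →]=  a    ⊢ ((((- (- a)) * a) * (0 * b)) * 1)
(4) ((((- (- a)) * a) * (0 * b)) * 1)  =[mul_one →]=  (((- (- a)) * a) * (0 * b))
(5) (- (- a))  =[neg_neg →]=  a    ⊢ ((a * a) * (0 * b))
(6) (0 * b)  =[mul_one ←]=  ((0 * b) * 1)    ⊢ ((a * a) * ((0 * b) * 1))
(7) ((0 * b) * 1)  =[add_zero ←]=  (((0 * b) * 1) + 0)    ⊢ ((a * a) * (((0 * b) * 1) + 0))
(8) 1  =[neg_neg ←]=  (- (- 1))    ⊢ E2

YES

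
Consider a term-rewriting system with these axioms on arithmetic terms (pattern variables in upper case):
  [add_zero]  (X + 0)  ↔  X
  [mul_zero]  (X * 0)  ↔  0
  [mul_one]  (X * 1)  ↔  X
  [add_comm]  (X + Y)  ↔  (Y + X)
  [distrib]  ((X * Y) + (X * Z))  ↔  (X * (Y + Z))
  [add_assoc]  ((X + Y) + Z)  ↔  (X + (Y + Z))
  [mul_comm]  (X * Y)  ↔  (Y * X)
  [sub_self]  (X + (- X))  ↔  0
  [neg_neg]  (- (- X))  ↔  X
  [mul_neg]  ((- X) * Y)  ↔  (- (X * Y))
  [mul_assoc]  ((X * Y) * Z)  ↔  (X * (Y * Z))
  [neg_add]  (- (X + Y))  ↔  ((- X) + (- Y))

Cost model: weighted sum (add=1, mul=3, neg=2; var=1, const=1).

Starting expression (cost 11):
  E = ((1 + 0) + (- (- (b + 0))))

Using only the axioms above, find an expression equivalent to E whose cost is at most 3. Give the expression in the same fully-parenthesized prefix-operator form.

(1 + b)   [cost 3]

1. [add_zero →] (1 + 0)  →  1;  E = (1 + (- (- (b + 0))))
2. [neg_neg →] (- (- (b + 0)))  →  (b + 0);  E = (1 + (b + 0))
3. [add_zero →] (b + 0)  →  b;  cost 3 ≤ 3, done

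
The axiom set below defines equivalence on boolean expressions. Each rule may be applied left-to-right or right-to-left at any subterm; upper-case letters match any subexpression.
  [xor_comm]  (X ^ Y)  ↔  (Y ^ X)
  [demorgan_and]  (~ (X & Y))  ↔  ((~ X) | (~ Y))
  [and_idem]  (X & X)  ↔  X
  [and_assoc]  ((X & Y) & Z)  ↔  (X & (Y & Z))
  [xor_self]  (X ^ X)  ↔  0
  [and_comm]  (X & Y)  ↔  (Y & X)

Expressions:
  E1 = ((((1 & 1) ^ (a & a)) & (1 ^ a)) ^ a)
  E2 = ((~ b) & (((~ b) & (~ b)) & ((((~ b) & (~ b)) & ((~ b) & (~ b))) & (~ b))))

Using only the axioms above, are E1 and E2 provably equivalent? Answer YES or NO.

The axioms are sound identities: if E1 ↔* E2 then E1 and E2 evaluate identically under any assignment.
Under a=0, b=1: E1 evaluates to 1, E2 to 0. Distinct ⇒ no rewrite sequence connects them.

NO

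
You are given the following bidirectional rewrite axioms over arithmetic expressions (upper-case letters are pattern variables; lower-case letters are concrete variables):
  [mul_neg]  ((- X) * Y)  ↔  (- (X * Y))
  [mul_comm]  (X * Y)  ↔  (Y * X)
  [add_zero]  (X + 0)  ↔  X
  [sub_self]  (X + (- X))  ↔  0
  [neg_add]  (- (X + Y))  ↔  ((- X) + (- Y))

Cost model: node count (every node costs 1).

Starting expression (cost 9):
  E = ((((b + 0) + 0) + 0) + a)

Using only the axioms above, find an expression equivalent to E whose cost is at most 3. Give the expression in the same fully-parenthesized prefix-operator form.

(b + a)   [cost 3]

step 1: add_zero (→) rewrites (((b + 0) + 0) + 0) into ((b + 0) + 0), now (((b + 0) + 0) + a)
step 2: add_zero (→) rewrites (b + 0) into b, now ((b + 0) + a)
step 3: add_zero (→) rewrites (b + 0) into b, reaching cost 3 (bound 3)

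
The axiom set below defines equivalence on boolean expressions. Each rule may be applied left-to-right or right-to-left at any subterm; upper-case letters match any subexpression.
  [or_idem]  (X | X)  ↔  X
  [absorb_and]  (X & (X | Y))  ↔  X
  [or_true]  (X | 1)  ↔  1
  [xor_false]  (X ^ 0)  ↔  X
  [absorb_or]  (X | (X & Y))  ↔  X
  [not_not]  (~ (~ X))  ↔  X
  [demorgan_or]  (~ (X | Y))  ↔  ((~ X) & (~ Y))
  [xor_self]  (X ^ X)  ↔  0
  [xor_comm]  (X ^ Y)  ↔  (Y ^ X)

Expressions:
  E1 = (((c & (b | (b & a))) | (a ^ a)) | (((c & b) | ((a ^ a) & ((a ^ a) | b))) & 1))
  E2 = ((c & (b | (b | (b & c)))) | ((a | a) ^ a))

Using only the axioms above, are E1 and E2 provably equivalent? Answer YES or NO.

YES

step 1: absorb_or (→) rewrites (b | (b & a)) into b, now (((c & b) | (a ^ a)) | (((c & b) | ((a ^ a) & ((a ^ a) | b))) & 1))
step 2: absorb_and (→) rewrites ((a ^ a) & ((a ^ a) | b)) into (a ^ a), now (((c & b) | (a ^ a)) | (((c & b) | (a ^ a)) & 1))
step 3: absorb_or (→) rewrites (((c & b) | (a ^ a)) | (((c & b) | (a ^ a)) & 1)) into ((c & b) | (a ^ a))
step 4: or_idem (←) rewrites b into (b | b), now ((c & (b | b)) | (a ^ a))
step 5: or_idem (←) rewrites a into (a | a), now ((c & (b | b)) | (a ^ (a | a)))
step 6: xor_comm (→) rewrites (a ^ (a | a)) into ((a | a) ^ a), now ((c & (b | b)) | ((a | a) ^ a))
step 7: absorb_or (←) rewrites b into (b | (b & c)), which is E2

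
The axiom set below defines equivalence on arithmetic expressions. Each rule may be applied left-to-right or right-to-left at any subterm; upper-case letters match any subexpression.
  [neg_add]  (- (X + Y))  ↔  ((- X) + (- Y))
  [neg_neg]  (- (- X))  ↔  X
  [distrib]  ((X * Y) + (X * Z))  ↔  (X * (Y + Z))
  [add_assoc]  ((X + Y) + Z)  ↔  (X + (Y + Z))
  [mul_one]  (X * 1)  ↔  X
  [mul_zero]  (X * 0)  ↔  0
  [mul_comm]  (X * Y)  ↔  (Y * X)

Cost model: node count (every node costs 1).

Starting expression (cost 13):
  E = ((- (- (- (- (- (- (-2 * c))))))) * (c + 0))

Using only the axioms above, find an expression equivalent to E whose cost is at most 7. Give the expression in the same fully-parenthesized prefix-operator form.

1. [neg_neg →] (- (- (- (- (- (- (-2 * c)))))))  →  (- (- (- (- (-2 * c)))));  E = ((- (- (- (- (-2 * c))))) * (c + 0))
2. [neg_neg →] (- (- (- (-2 * c))))  →  (- (-2 * c));  E = ((- (- (-2 * c))) * (c + 0))
3. [neg_neg →] (- (- (-2 * c)))  →  (-2 * c);  cost 7 ≤ 7, done

((-2 * c) * (c + 0))   [cost 7]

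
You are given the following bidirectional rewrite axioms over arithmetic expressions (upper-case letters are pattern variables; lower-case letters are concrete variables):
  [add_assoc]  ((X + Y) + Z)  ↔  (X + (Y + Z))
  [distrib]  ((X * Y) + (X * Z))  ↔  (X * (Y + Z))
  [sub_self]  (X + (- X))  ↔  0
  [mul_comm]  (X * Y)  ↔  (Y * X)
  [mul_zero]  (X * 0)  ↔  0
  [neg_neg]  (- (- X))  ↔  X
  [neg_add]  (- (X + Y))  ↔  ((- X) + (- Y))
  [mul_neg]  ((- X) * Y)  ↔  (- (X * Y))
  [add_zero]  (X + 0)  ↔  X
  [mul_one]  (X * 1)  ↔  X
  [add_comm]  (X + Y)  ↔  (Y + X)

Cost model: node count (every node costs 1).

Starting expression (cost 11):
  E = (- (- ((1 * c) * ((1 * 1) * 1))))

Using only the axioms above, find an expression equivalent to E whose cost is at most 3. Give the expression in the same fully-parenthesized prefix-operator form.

1. [neg_neg →] (- (- ((1 * c) * ((1 * 1) * 1))))  →  ((1 * c) * ((1 * 1) * 1))
2. [mul_one →] ((1 * 1) * 1)  →  (1 * 1);  E = ((1 * c) * (1 * 1))
3. [mul_comm →] (1 * c)  →  (c * 1);  E = ((c * 1) * (1 * 1))
4. [mul_one →] (1 * 1)  →  1;  E = ((c * 1) * 1)
5. [mul_one →] ((c * 1) * 1)  →  (c * 1);  cost 3 ≤ 3, done

(c * 1)   [cost 3]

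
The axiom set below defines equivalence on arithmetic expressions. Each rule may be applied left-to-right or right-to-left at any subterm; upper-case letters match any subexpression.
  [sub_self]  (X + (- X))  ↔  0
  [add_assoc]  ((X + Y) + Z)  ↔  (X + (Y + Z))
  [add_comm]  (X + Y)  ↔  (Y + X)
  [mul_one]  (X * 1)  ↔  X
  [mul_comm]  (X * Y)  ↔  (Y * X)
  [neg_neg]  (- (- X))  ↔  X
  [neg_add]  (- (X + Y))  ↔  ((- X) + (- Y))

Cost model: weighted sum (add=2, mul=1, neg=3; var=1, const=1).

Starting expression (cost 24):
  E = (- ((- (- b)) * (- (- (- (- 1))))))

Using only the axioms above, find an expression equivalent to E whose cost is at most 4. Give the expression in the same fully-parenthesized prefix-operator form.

step 1: neg_neg (→) rewrites (- (- 1)) into 1, now (- ((- (- b)) * (- (- 1))))
step 2: neg_neg (→) rewrites (- (- 1)) into 1, now (- ((- (- b)) * 1))
step 3: neg_neg (→) rewrites (- (- b)) into b, now (- (b * 1))
step 4: mul_one (→) rewrites (b * 1) into b, reaching cost 4 (bound 4)

(- b)   [cost 4]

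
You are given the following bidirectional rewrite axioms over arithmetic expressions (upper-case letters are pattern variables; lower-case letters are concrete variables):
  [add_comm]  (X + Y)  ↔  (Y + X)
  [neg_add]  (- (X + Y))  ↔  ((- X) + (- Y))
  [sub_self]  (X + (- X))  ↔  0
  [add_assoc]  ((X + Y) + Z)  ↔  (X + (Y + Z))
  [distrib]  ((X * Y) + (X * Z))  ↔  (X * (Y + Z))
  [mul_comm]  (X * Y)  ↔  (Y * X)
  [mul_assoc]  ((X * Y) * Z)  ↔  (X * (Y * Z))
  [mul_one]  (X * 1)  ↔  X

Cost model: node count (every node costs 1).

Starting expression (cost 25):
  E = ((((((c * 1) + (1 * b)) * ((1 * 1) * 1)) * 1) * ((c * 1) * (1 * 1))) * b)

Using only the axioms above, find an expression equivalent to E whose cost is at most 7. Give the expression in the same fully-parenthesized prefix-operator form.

1. [mul_assoc →] ((((((c * 1) + (1 * b)) * ((1 * 1) * 1)) * 1) * ((c * 1) * (1 * 1))) * b)  →  (((((c * 1) + (1 * b)) * ((1 * 1) * 1)) * 1) * (((c * 1) * (1 * 1)) * b))
2. [mul_comm →] (1 * b)  →  (b * 1);  E = (((((c * 1) + (b * 1)) * ((1 * 1) * 1)) * 1) * (((c * 1) * (1 * 1)) * b))
3. [mul_one →] (c * 1)  →  c;  E = ((((c + (b * 1)) * ((1 * 1) * 1)) * 1) * (((c * 1) * (1 * 1)) * b))
4. [mul_one →] (b * 1)  →  b;  E = ((((c + b) * ((1 * 1) * 1)) * 1) * (((c * 1) * (1 * 1)) * b))
5. [mul_one →] (1 * 1)  →  1;  E = ((((c + b) * ((1 * 1) * 1)) * 1) * (((c * 1) * 1) * b))
6. [mul_one →] (((c + b) * ((1 * 1) * 1)) * 1)  →  ((c + b) * ((1 * 1) * 1));  E = (((c + b) * ((1 * 1) * 1)) * (((c * 1) * 1) * b))
7. [mul_one →] (1 * 1)  →  1;  E = (((c + b) * (1 * 1)) * (((c * 1) * 1) * b))
8. [mul_one →] (1 * 1)  →  1;  E = (((c + b) * 1) * (((c * 1) * 1) * b))
9. [mul_one →] ((c + b) * 1)  →  (c + b);  E = ((c + b) * (((c * 1) * 1) * b))
10. [mul_one →] ((c * 1) * 1)  →  (c * 1);  E = ((c + b) * ((c * 1) * b))
11. [mul_one →] (c * 1)  →  c;  cost 7 ≤ 7, done

((c + b) * (c * b))   [cost 7]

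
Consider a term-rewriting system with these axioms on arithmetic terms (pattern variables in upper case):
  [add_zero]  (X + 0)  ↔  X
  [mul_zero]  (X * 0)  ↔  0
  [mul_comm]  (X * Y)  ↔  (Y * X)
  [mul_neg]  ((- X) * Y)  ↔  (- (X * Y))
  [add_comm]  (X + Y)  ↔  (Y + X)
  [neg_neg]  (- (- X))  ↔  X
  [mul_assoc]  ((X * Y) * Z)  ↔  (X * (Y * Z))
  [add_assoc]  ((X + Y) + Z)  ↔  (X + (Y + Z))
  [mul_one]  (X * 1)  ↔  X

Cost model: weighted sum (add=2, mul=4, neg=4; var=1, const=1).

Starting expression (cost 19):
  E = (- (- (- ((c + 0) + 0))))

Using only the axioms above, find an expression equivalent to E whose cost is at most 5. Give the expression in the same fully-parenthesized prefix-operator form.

(- c)   [cost 5]

step 1: add_zero (→) rewrites ((c + 0) + 0) into (c + 0), now (- (- (- (c + 0))))
step 2: add_zero (→) rewrites (c + 0) into c, now (- (- (- c)))
step 3: neg_neg (→) rewrites (- (- (- c))) into (- c), reaching cost 5 (bound 5)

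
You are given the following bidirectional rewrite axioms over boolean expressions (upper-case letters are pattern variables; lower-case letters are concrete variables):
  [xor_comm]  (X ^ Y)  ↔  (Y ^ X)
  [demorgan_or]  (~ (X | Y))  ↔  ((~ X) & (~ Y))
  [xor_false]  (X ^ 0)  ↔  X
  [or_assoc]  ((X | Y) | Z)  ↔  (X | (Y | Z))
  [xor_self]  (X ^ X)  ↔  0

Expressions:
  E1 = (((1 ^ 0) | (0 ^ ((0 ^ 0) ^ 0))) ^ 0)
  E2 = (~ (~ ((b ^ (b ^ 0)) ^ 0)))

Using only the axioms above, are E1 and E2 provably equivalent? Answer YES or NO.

NO

All listed rules preserve value, hence provable equivalence implies equal values everywhere; look for a separating assignment.
b=0 gives E1 ↦ 1, E2 ↦ 0; values differ ⇒ not provably equivalent.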